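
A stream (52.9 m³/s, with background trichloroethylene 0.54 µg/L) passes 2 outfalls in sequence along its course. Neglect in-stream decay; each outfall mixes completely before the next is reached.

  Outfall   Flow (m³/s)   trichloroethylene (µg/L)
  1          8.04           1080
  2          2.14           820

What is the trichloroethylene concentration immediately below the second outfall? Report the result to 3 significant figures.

166 µg/L

Outfall 1: combined Q = 60.94 m³/s; C = (52.90·0.5400 + 8.040·1080)/60.94 = 143.0 µg/L.
Outfall 2: combined Q = 63.08 m³/s; C = (60.94·143.0 + 2.140·820.0)/63.08 = 165.9 µg/L.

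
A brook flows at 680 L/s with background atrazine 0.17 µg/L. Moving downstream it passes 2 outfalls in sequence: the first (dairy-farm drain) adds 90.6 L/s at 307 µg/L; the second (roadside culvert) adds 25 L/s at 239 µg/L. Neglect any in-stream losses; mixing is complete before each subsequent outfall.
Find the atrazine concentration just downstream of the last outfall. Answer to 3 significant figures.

42.6 µg/L

Below outfall 1: Q → 770.6 L/s, C = (680.0·0.1700 + 90.60·307.0)/770.6 = 36.24 µg/L.
Below outfall 2: Q → 795.6 L/s, C = (770.6·36.24 + 25.00·239.0)/795.6 = 42.62 µg/L.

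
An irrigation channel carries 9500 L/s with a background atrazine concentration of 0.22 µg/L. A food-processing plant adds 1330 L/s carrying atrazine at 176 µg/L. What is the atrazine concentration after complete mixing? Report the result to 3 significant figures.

21.8 µg/L

Mass balance: C = (9500·0.2200 + 1330·176.0) / 10830 = 236200/10830 = 21.81 µg/L.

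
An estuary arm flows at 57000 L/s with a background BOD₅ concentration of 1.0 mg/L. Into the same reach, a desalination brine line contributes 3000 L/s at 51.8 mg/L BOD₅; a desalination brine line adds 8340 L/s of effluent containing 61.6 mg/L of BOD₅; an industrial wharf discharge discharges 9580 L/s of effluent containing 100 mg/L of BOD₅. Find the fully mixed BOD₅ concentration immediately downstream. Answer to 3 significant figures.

Mixed concentration C = ΣQC/ΣQ = (57000·1.000 + 3000·51.80 + 8340·61.60 + 9580·100.0) / 77920 = 1684000/77920 = 21.61 mg/L.

21.6 mg/L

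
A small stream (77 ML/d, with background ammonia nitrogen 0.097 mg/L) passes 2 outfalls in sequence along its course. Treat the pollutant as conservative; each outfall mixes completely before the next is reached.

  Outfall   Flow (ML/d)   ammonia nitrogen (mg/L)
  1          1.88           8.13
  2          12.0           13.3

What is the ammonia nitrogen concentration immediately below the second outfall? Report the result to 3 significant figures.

After outfall 1: Q = 77.00 + 1.880 = 78.88 ML/d; C = (77.00·0.09700 + 1.880·8.130)/78.88 = 0.2885 mg/L.
After outfall 2: Q = 78.88 + 12.00 = 90.88 ML/d; C = (78.88·0.2885 + 12.00·13.30)/90.88 = 2.007 mg/L.

2.01 mg/L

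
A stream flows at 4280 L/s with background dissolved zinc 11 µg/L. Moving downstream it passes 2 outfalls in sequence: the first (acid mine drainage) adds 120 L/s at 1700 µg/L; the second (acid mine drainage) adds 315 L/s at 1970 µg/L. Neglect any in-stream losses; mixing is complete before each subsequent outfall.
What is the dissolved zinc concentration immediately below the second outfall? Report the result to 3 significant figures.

185 µg/L

Outfall 1: combined Q = 4400 L/s; C = (4280·11.00 + 120.0·1700)/4400 = 57.06 µg/L.
Outfall 2: combined Q = 4715 L/s; C = (4400·57.06 + 315.0·1970)/4715 = 184.9 µg/L.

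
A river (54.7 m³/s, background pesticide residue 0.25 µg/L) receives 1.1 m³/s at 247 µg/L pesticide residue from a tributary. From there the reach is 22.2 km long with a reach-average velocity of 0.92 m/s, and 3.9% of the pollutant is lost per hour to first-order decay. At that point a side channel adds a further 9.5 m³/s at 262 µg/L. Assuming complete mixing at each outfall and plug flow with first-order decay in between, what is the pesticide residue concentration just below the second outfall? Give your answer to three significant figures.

After mixing, C = (54.70·0.2500 + 1.100·247.0) / 55.80 = 285.4/55.80 = 5.114 µg/L; combined flow 55.80 m³/s.
Travel time t = 22.2·1000 / 0.92 = 24130 s = 6.703 h.
3.9%/h lost → k = −ln(1 − 0.039) = 0.03978 h⁻¹.
Decay over the reach: 5.114·exp(−kt) = 5.114·0.7659 = 3.917 µg/L.
Second outfall: C = (55.80·3.917 + 9.500·262.0)/65.30 = 41.46 µg/L.

41.5 µg/L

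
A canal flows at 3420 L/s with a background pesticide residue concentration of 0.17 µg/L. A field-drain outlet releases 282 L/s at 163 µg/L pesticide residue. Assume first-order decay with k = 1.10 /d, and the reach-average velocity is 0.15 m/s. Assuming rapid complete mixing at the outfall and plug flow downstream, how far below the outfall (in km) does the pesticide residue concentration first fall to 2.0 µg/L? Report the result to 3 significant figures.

After mixing, C = (3420·0.1700 + 282.0·163.0) / 3702 = 46550/3702 = 12.57 µg/L.
Set 12.57·exp(−k·t) = 2.0 → t = ln(12.57/2.0)/k = 144400 s = 40.11 h.
Distance = v·t = 0.15·144400 = 21660 m = 21.66 km.

21.7 km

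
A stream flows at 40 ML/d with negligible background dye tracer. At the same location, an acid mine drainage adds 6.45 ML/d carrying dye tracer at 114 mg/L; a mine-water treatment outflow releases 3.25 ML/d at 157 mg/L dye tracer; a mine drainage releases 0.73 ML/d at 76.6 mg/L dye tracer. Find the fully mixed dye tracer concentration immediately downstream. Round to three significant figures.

25.8 mg/L

After mixing, C = (40.00·0 + 6.450·114.0 + 3.250·157.0 + 0.7300·76.60) / 50.43 = 1301/50.43 = 25.81 mg/L.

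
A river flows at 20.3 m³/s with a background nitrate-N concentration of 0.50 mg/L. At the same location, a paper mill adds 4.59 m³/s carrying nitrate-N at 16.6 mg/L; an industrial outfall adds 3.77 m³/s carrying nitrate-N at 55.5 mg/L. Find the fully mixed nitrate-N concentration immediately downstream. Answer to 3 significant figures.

10.3 mg/L

Conservation of mass: C = (20.30·0.5000 + 4.590·16.60 + 3.770·55.50) / 28.66 = 295.6/28.66 = 10.31 mg/L.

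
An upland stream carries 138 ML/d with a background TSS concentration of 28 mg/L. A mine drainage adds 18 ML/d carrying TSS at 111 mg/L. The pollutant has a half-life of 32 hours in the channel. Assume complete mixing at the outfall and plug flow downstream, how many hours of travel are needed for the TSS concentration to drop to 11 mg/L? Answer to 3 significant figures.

Flow-weighted average: C = (138.0·28.00 + 18.00·111.0) / 156.0 = 5862/156.0 = 37.58 mg/L.
Half-life 32 h → k = ln 2 / 32 = 0.02166 h⁻¹ = 0.5199 d⁻¹.
37.58·exp(−k·t) = 11 → t = ln(37.58/11)/k = 204200 s = 56.71 h.

56.7 h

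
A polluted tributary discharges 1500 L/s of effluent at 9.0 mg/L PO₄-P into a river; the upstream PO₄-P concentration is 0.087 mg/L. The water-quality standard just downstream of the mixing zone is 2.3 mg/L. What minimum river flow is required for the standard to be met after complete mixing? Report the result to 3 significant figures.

4540 L/s

Set C_mix = 2.3: (Q·0.08700 + 1500·9.000) / (Q + 1500) = 2.3
→ Q = 1500·(9.000 − 2.3)/(2.3 − 0.08700) = 4541 L/s.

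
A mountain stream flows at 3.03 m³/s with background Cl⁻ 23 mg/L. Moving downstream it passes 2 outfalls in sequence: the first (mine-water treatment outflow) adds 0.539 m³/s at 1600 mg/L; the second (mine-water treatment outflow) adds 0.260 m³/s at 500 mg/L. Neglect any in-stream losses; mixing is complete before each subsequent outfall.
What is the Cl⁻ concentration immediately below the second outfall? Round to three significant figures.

Outfall 1: combined Q = 3.569 m³/s; C = (3.030·23.00 + 0.5390·1600)/3.569 = 261.2 mg/L.
Outfall 2: combined Q = 3.829 m³/s; C = (3.569·261.2 + 0.2600·500.0)/3.829 = 277.4 mg/L.

277 mg/L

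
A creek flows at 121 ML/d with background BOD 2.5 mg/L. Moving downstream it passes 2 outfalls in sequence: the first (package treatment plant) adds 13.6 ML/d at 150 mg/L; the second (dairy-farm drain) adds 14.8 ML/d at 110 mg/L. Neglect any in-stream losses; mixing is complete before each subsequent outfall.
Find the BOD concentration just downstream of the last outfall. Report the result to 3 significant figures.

26.6 mg/L

After outfall 1: Q = 121.0 + 13.60 = 134.6 ML/d; C = (121.0·2.500 + 13.60·150.0)/134.6 = 17.40 mg/L.
After outfall 2: Q = 134.6 + 14.80 = 149.4 ML/d; C = (134.6·17.40 + 14.80·110.0)/149.4 = 26.58 mg/L.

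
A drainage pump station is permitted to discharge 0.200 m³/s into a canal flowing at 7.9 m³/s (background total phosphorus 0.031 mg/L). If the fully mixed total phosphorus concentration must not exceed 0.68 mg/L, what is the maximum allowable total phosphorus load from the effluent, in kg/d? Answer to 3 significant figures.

Mass balance at the limit: 7.900·0.03100 + 0.2000·Cₑ = 8.100·0.68 → Cₑ = 26.32 mg/L.
Load = 0.2000 m³/s × 26.32 g/m³ × 86 400 s/d = 454.7 kg/d.

455 kg/d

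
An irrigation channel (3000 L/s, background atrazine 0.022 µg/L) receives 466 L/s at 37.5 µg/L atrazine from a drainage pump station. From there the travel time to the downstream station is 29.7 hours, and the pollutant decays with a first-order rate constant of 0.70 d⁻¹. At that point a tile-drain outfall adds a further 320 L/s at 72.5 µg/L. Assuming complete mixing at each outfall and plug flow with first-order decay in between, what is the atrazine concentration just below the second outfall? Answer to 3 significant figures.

8.08 µg/L

Flow-weighted average: C = (3000·0.02200 + 466.0·37.50) / 3466 = 17540/3466 = 5.061 µg/L; combined flow 3466 L/s.
First-order decay: C = 5.061·exp(−k·t) = 5.061·0.4205 = 2.128 µg/L.
At the second outfall, C = (3466·2.128 + 320.0·72.50) / (3466 + 320.0) = 8.076 µg/L.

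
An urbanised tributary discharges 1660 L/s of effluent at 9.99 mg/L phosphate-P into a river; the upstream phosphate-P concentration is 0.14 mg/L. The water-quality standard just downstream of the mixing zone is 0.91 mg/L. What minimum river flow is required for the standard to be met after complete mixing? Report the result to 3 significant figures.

19600 L/s

Set C_mix = 0.91: (Q·0.1400 + 1660·9.990) / (Q + 1660) = 0.91
→ Q = 1660·(9.990 − 0.91)/(0.91 − 0.1400) = 19580 L/s.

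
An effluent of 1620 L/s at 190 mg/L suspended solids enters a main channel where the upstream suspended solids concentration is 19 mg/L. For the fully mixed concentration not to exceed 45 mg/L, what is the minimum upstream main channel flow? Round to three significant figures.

Set C_mix = 45: (Q·19.00 + 1620·190.0) / (Q + 1620) = 45
→ Q = 1620·(190.0 − 45)/(45 − 19.00) = 9035 L/s.

9030 L/s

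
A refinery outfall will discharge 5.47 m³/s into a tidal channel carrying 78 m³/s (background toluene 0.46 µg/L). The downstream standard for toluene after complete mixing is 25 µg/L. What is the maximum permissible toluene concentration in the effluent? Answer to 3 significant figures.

375 µg/L

At the limit, (Qr·Cr + Qe·Cₑ)/(Qr + Qe) = 25:
Cₑ = (83.47·25 − 78.00·0.4600) / 5.470 = 374.9 µg/L.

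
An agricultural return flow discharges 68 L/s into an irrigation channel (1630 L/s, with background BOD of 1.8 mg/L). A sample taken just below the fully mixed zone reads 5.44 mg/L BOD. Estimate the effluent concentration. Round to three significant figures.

Mass balance: 1630·1.800 + 68.00·Cₑ = 1698·5.440
→ Cₑ = (1698·5.440 − 1630·1.800) / 68.00 = 92.69 mg/L.

92.7 mg/L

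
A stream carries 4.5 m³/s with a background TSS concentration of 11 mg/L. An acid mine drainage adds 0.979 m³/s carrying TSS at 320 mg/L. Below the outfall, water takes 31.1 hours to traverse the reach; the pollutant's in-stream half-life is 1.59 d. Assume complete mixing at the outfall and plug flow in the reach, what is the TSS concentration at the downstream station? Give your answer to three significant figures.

After mixing, C = (4.500·11.00 + 0.9790·320.0) / 5.479 = 362.8/5.479 = 66.21 mg/L.
Half-life 1.59 d → k = ln 2 / 1.59 = 0.4359 d⁻¹.
First-order decay: C = 66.21·exp(−k·t) = 66.21·0.5684 = 37.64 mg/L.

37.6 mg/L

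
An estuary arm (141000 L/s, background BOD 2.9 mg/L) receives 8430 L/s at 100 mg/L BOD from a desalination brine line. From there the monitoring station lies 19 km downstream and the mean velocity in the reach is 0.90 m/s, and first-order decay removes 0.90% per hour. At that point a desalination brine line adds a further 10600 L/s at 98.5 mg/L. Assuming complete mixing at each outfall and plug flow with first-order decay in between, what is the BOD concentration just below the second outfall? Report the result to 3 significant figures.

Mass balance: C = (141000·2.900 + 8430·100.0) / 149400 = 1252000/149400 = 8.378 mg/L; combined flow 149400 L/s.
Travel time t = 19·1000 / 0.90 = 21110 s = 5.864 h.
0.90%/h lost → k = −ln(1 − 0.009) = 0.009041 h⁻¹.
After decay, C = 8.378 × e^(−kt) = 8.378 × 0.9484 = 7.945 mg/L.
Second outfall: C = (149400·7.945 + 10600·98.50)/160000 = 13.94 mg/L.

13.9 mg/L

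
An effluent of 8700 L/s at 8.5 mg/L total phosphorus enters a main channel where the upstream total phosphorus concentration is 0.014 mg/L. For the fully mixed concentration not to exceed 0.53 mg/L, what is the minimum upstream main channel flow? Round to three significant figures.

Set C_mix = 0.53: (Q·0.01400 + 8700·8.500) / (Q + 8700) = 0.53
→ Q = 8700·(8.500 − 0.53)/(0.53 − 0.01400) = 134400 L/s.

134000 L/s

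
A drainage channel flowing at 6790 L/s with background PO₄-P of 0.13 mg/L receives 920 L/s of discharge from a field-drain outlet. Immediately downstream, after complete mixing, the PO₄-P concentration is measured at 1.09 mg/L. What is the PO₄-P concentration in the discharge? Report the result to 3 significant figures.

8.18 mg/L

Mass balance: 6790·0.1300 + 920.0·Cₑ = 7710·1.090
→ Cₑ = (7710·1.090 − 6790·0.1300) / 920.0 = 8.175 mg/L.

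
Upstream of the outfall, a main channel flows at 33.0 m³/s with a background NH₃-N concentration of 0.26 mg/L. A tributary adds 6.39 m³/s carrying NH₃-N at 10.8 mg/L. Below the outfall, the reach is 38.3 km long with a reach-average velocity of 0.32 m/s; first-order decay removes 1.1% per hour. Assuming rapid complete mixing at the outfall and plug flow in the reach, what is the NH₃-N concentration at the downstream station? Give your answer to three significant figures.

Mass balance: C = (33.00·0.2600 + 6.390·10.80) / 39.39 = 77.59/39.39 = 1.970 mg/L.
Travel time t = 38.3·1000 / 0.32 = 119700 s = 33.25 h.
1.1%/h lost → k = −ln(1 − 0.011) = 0.01106 h⁻¹.
Applying C = C₀e^(−kt): 1.970 × 0.6923 = 1.364 mg/L.

1.36 mg/L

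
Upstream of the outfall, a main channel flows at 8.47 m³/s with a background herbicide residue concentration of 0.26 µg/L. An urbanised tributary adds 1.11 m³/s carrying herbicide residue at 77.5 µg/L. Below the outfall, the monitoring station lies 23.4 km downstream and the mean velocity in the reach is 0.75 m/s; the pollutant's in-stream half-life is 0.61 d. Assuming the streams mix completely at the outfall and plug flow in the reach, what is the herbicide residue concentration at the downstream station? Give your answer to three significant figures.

6.11 µg/L

Flow-weighted average: C = (8.470·0.2600 + 1.110·77.50) / 9.580 = 88.23/9.580 = 9.210 µg/L.
Travel time t = 23.4·1000 / 0.75 = 31200 s = 8.667 h.
Half-life 0.61 d → k = ln 2 / 0.61 = 1.136 d⁻¹.
After decay, C = 9.210 × e^(−kt) = 9.210 × 0.6634 = 6.110 µg/L.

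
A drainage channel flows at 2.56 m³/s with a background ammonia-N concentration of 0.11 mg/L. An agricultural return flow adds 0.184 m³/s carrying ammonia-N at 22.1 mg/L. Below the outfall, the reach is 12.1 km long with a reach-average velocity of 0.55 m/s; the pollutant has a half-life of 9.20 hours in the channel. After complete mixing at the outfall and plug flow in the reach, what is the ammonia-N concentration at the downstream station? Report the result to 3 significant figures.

1.00 mg/L

Mass balance: C = (2.560·0.1100 + 0.1840·22.10) / 2.744 = 4.348/2.744 = 1.585 mg/L.
Travel time t = 12.1·1000 / 0.55 = 22000 s = 6.111 h.
Half-life 9.20 h → k = ln 2 / 9.20 = 0.07534 h⁻¹ = 1.808 d⁻¹.
First-order decay: C = 1.585·exp(−k·t) = 1.585·0.6310 = 0.9999 mg/L.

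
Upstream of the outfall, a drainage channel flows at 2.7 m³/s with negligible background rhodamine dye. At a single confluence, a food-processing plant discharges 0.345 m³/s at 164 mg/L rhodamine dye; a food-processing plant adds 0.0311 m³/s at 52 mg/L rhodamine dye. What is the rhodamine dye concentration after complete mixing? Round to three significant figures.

Mass balance: C = (2.700·0 + 0.3450·164.0 + 0.03110·52.00) / 3.076 = 58.20/3.076 = 18.92 mg/L.

18.9 mg/L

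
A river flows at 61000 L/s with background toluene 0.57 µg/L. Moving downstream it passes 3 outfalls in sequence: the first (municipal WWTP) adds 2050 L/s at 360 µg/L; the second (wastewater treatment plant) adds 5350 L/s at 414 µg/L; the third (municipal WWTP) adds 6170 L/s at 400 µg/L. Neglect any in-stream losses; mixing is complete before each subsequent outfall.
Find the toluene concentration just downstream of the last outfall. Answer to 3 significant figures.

Below outfall 1: Q → 63050 L/s, C = (61000·0.5700 + 2050·360.0)/63050 = 12.26 µg/L.
Below outfall 2: Q → 68400 L/s, C = (63050·12.26 + 5350·414.0)/68400 = 43.68 µg/L.
Below outfall 3: Q → 74570 L/s, C = (68400·43.68 + 6170·400.0)/74570 = 73.16 µg/L.

73.2 µg/L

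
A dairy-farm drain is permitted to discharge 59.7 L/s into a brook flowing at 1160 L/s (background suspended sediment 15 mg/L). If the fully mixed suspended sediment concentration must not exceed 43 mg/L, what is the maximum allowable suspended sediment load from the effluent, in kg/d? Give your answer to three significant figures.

3030 kg/d

Mass balance at the limit: 1160·15.00 + 59.70·Cₑ = 1220·43 → Cₑ = 587.1 mg/L.
59.70 L/s = 0.05970 m³/s. Load = 0.05970 m³/s × 587.1 g/m³ × 86 400 s/d = 3028 kg/d.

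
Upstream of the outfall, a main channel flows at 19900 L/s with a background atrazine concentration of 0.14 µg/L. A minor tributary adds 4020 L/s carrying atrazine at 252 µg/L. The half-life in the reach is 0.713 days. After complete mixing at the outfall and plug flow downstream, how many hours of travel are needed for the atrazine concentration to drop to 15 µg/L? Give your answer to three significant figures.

Flow-weighted average: C = (19900·0.1400 + 4020·252.0) / 23920 = 1016000/23920 = 42.47 µg/L.
Half-life 0.713 d → k = ln 2 / 0.713 = 0.9722 d⁻¹.
42.47·exp(−k·t) = 15 → t = ln(42.47/15)/k = 92490 s = 25.69 h.

25.7 h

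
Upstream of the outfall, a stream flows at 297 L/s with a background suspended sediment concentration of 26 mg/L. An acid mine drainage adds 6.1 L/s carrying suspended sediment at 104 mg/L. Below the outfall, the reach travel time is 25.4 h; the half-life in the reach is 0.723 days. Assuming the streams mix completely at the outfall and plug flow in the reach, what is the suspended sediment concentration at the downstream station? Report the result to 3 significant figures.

10.0 mg/L

Mass balance: C = (297.0·26.00 + 6.100·104.0) / 303.1 = 8356/303.1 = 27.57 mg/L.
Half-life 0.723 d → k = ln 2 / 0.723 = 0.9587 d⁻¹.
Decay over the reach: 27.57·exp(−kt) = 27.57·0.3625 = 9.995 mg/L.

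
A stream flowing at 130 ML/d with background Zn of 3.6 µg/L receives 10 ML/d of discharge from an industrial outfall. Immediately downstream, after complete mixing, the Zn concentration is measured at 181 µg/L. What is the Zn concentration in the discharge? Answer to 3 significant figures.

Mass balance: 130.0·3.600 + 10.00·Cₑ = 140.0·181.0
→ Cₑ = (140.0·181.0 − 130.0·3.600) / 10.00 = 2487 µg/L.

2490 µg/L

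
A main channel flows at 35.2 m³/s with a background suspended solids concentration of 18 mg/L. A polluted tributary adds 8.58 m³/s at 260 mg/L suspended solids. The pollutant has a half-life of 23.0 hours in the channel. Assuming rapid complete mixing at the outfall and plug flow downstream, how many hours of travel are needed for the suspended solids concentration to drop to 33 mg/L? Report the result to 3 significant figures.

22.7 h

After mixing, C = (35.20·18.00 + 8.580·260.0) / 43.78 = 2864/43.78 = 65.43 mg/L.
Half-life 23.0 h → k = ln 2 / 23.0 = 0.03014 h⁻¹ = 0.7233 d⁻¹.
65.43·exp(−k·t) = 33 → t = ln(65.43/33)/k = 81760 s = 22.71 h.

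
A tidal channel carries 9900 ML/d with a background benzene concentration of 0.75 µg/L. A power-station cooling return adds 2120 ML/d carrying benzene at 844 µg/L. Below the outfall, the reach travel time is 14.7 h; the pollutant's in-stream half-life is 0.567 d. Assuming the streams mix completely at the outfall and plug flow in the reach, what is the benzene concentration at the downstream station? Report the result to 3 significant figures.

Flow-weighted average: C = (9900·0.7500 + 2120·844.0) / 12020 = 1797000/12020 = 149.5 µg/L.
Half-life 0.567 d → k = ln 2 / 0.567 = 1.222 d⁻¹.
Applying C = C₀e^(−kt): 149.5 × 0.4729 = 70.69 µg/L.

70.7 µg/L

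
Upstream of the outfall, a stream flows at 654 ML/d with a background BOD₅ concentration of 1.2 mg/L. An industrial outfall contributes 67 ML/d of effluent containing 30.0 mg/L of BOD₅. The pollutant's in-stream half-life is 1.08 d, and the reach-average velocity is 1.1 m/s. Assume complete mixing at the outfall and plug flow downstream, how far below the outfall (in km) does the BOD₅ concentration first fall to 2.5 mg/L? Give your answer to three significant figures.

After mixing, C = (654.0·1.200 + 67.00·30.00) / 721.0 = 2795/721.0 = 3.876 mg/L.
Half-life 1.08 d → k = ln 2 / 1.08 = 0.6418 d⁻¹.
Set 3.876·exp(−k·t) = 2.5 → t = ln(3.876/2.5)/k = 59040 s = 16.40 h.
Distance = v·t = 1.1·59040 = 64950 m = 64.95 km.

64.9 km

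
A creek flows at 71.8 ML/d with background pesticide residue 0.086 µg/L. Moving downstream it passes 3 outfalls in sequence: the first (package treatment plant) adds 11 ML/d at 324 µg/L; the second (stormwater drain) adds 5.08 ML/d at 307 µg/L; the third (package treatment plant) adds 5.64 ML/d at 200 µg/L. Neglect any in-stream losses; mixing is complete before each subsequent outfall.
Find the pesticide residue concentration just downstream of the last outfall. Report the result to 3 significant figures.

66.9 µg/L

After outfall 1: Q = 71.80 + 11.00 = 82.80 ML/d; C = (71.80·0.08600 + 11.00·324.0)/82.80 = 43.12 µg/L.
After outfall 2: Q = 82.80 + 5.080 = 87.88 ML/d; C = (82.80·43.12 + 5.080·307.0)/87.88 = 58.37 µg/L.
After outfall 3: Q = 87.88 + 5.640 = 93.52 ML/d; C = (87.88·58.37 + 5.640·200.0)/93.52 = 66.91 µg/L.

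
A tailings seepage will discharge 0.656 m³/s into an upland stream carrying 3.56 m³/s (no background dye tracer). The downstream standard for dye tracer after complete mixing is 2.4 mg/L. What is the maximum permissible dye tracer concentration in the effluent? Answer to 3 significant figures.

At the limit, (Qr·Cr + Qe·Cₑ)/(Qr + Qe) = 2.4:
Cₑ = (4.216·2.4 − 3.560·0) / 0.6560 = 15.42 mg/L.

15.4 mg/L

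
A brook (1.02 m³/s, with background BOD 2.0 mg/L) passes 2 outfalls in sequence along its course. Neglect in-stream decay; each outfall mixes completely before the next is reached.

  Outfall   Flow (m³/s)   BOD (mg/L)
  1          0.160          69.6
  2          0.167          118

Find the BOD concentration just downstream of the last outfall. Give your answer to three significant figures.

Outfall 1: combined Q = 1.180 m³/s; C = (1.020·2.000 + 0.1600·69.60)/1.180 = 11.17 mg/L.
Outfall 2: combined Q = 1.347 m³/s; C = (1.180·11.17 + 0.1670·118.0)/1.347 = 24.41 mg/L.

24.4 mg/L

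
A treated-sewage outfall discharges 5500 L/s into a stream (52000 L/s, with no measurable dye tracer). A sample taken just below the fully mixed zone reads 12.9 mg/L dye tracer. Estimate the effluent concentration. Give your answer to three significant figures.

135 mg/L

Mass balance: 52000·0 + 5500·Cₑ = 57500·12.90
→ Cₑ = (57500·12.90 − 52000·0) / 5500 = 134.9 mg/L.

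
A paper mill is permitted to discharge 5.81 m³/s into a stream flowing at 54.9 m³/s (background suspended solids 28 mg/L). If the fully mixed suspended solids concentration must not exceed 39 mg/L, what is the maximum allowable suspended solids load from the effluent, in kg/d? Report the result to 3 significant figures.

71800 kg/d

Mass balance at the limit: 54.90·28.00 + 5.810·Cₑ = 60.71·39 → Cₑ = 142.9 mg/L.
Load = 5.810 m³/s × 142.9 g/m³ × 86 400 s/d = 71750 kg/d.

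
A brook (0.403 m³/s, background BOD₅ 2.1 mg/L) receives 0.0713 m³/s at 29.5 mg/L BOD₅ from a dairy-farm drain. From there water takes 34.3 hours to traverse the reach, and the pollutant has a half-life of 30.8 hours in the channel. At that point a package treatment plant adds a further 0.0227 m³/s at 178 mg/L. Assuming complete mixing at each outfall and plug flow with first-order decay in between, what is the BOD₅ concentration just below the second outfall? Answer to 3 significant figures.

Mass balance: C = (0.4030·2.100 + 0.07130·29.50) / 0.4743 = 2.950/0.4743 = 6.219 mg/L; combined flow 0.4743 m³/s.
Half-life 30.8 h → k = ln 2 / 30.8 = 0.02250 h⁻¹ = 0.5401 d⁻¹.
Decay over the reach: 6.219·exp(−kt) = 6.219·0.4621 = 2.874 mg/L.
Second outfall: C = (0.4743·2.874 + 0.02270·178.0)/0.4970 = 10.87 mg/L.

10.9 mg/L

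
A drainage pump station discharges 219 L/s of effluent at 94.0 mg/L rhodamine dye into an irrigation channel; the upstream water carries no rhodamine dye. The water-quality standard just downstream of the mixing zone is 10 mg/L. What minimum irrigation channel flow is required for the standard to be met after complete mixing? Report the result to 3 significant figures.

1840 L/s

Set C_mix = 10: (Q·0 + 219.0·94.00) / (Q + 219.0) = 10
→ Q = 219.0·(94.00 − 10)/(10 − 0) = 1840 L/s.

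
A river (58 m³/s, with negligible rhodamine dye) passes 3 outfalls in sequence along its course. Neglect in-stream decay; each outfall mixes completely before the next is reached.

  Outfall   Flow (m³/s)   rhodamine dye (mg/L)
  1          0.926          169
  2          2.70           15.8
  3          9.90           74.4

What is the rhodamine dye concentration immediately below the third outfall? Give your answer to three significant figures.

Outfall 1: combined Q = 58.93 m³/s; C = (58.00·0 + 0.9260·169.0)/58.93 = 2.656 mg/L.
Outfall 2: combined Q = 61.63 m³/s; C = (58.93·2.656 + 2.700·15.80)/61.63 = 3.232 mg/L.
Outfall 3: combined Q = 71.53 m³/s; C = (61.63·3.232 + 9.900·74.40)/71.53 = 13.08 mg/L.

13.1 mg/L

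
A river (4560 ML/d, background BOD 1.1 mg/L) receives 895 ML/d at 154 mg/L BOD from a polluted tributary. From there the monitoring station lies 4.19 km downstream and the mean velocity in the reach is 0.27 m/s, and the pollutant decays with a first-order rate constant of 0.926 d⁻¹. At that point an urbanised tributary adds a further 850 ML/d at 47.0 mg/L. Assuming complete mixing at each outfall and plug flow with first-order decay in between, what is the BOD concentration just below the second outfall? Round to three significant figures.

25.5 mg/L

Flow-weighted average: C = (4560·1.100 + 895.0·154.0) / 5455 = 142800/5455 = 26.19 mg/L; combined flow 5455 ML/d.
Travel time t = 4.19·1000 / 0.27 = 15520 s = 4.311 h.
Applying C = C₀e^(−kt): 26.19 × 0.8468 = 22.17 mg/L.
At the second outfall, C = (5455·22.17 + 850.0·47.00) / (5455 + 850.0) = 25.52 mg/L.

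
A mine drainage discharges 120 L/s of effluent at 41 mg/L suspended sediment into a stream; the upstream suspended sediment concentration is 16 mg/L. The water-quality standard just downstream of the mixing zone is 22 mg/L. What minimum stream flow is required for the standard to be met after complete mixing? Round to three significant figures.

Set C_mix = 22: (Q·16.00 + 120.0·41.00) / (Q + 120.0) = 22
→ Q = 120.0·(41.00 − 22)/(22 − 16.00) = 380.0 L/s.

380 L/s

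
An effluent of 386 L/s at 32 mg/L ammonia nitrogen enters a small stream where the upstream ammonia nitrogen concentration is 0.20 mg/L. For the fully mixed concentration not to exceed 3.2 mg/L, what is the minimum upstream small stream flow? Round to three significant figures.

3710 L/s

Set C_mix = 3.2: (Q·0.2000 + 386.0·32.00) / (Q + 386.0) = 3.2
→ Q = 386.0·(32.00 − 3.2)/(3.2 − 0.2000) = 3706 L/s.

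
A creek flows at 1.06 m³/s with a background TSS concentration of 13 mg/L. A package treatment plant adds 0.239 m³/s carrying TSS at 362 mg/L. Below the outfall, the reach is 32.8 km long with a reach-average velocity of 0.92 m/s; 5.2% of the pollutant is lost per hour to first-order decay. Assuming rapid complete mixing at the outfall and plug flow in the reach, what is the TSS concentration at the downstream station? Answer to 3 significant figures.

After mixing, C = (1.060·13.00 + 0.2390·362.0) / 1.299 = 100.3/1.299 = 77.21 mg/L.
Travel time t = 32.8·1000 / 0.92 = 35650 s = 9.903 h.
5.2%/h lost → k = −ln(1 − 0.052) = 0.05340 h⁻¹.
After decay, C = 77.21 × e^(−kt) = 77.21 × 0.5893 = 45.50 mg/L.

45.5 mg/L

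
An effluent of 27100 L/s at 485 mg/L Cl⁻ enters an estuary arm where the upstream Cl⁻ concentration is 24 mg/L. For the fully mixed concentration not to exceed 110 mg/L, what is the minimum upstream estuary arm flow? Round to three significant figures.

118000 L/s

Set C_mix = 110: (Q·24.00 + 27100·485.0) / (Q + 27100) = 110
→ Q = 27100·(485.0 − 110)/(110 − 24.00) = 118200 L/s.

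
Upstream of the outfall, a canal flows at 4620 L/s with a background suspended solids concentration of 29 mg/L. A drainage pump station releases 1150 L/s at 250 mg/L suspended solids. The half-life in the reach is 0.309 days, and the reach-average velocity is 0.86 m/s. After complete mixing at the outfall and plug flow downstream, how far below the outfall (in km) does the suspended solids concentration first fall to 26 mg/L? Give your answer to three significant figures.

34.2 km

Mixed concentration C = ΣQC/ΣQ = (4620·29.00 + 1150·250.0) / 5770 = 421500/5770 = 73.05 mg/L.
Half-life 0.309 d → k = ln 2 / 0.309 = 2.243 d⁻¹.
Set 73.05·exp(−k·t) = 26 → t = ln(73.05/26)/k = 39790 s = 11.05 h.
Distance = v·t = 0.86·39790 = 34220 m = 34.22 km.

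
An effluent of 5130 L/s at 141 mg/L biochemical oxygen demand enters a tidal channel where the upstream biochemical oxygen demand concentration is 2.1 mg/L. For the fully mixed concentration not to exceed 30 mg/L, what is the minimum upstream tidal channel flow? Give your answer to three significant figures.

Set C_mix = 30: (Q·2.100 + 5130·141.0) / (Q + 5130) = 30
→ Q = 5130·(141.0 − 30)/(30 − 2.100) = 20410 L/s.

20400 L/s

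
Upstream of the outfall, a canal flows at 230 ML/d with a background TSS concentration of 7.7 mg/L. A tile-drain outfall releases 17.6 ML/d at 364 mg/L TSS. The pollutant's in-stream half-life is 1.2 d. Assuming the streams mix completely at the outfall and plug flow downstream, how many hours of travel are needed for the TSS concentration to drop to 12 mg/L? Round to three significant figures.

42.1 h

Flow-weighted average: C = (230.0·7.700 + 17.60·364.0) / 247.6 = 8177/247.6 = 33.03 mg/L.
Half-life 1.2 d → k = ln 2 / 1.2 = 0.5776 d⁻¹.
33.03·exp(−k·t) = 12 → t = ln(33.03/12)/k = 151400 s = 42.07 h.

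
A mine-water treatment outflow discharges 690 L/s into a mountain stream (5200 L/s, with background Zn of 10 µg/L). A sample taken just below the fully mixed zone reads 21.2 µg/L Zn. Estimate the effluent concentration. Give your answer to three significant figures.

106 µg/L

Mass balance: 5200·10.00 + 690.0·Cₑ = 5890·21.20
→ Cₑ = (5890·21.20 − 5200·10.00) / 690.0 = 105.6 µg/L.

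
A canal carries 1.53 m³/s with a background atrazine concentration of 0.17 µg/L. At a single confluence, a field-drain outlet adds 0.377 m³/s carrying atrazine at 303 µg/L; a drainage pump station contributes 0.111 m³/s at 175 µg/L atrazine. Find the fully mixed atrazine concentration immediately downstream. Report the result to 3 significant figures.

66.4 µg/L

Conservation of mass: C = (1.530·0.1700 + 0.3770·303.0 + 0.1110·175.0) / 2.018 = 133.9/2.018 = 66.36 µg/L.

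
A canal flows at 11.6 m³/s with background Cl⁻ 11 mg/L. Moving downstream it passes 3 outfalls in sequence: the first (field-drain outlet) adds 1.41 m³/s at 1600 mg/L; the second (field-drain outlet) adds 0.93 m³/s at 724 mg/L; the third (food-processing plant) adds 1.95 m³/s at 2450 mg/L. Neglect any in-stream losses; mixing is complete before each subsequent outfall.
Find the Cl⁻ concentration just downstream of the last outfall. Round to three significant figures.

493 mg/L

Outfall 1: combined Q = 13.01 m³/s; C = (11.60·11.00 + 1.410·1600)/13.01 = 183.2 mg/L.
Outfall 2: combined Q = 13.94 m³/s; C = (13.01·183.2 + 0.9300·724.0)/13.94 = 219.3 mg/L.
Outfall 3: combined Q = 15.89 m³/s; C = (13.94·219.3 + 1.950·2450)/15.89 = 493.0 mg/L.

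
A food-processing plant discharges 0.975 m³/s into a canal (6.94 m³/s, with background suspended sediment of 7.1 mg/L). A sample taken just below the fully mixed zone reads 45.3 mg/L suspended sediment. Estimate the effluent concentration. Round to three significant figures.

317 mg/L

Mass balance: 6.940·7.100 + 0.9750·Cₑ = 7.915·45.30
→ Cₑ = (7.915·45.30 − 6.940·7.100) / 0.9750 = 317.2 mg/L.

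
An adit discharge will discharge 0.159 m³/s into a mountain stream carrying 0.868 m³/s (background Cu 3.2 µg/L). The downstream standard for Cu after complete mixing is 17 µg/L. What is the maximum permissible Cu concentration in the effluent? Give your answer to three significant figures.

92.3 µg/L

At the limit, (Qr·Cr + Qe·Cₑ)/(Qr + Qe) = 17:
Cₑ = (1.027·17 − 0.8680·3.200) / 0.1590 = 92.34 µg/L.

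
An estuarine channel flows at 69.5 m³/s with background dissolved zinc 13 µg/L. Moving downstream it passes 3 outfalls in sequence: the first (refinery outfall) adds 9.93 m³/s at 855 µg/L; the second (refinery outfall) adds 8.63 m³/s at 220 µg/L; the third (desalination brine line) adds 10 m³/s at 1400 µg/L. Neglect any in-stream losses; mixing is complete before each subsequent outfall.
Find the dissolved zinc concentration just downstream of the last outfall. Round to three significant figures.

258 µg/L

Outfall 1: combined Q = 79.43 m³/s; C = (69.50·13.00 + 9.930·855.0)/79.43 = 118.3 µg/L.
Outfall 2: combined Q = 88.06 m³/s; C = (79.43·118.3 + 8.630·220.0)/88.06 = 128.2 µg/L.
Outfall 3: combined Q = 98.06 m³/s; C = (88.06·128.2 + 10.00·1400)/98.06 = 257.9 µg/L.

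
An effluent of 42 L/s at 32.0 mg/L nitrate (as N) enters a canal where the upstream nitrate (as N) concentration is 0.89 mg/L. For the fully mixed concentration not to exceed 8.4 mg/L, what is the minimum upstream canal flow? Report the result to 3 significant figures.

132 L/s

Set C_mix = 8.4: (Q·0.8900 + 42.00·32.00) / (Q + 42.00) = 8.4
→ Q = 42.00·(32.00 − 8.4)/(8.4 − 0.8900) = 132.0 L/s.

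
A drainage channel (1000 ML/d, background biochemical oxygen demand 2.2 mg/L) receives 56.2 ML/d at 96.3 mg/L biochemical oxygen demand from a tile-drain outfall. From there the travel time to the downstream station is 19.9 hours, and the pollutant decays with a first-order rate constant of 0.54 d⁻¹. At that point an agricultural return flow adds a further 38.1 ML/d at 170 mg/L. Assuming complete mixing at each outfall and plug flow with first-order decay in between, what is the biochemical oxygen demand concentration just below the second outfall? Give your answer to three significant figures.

10.4 mg/L

Conservation of mass: C = (1000·2.200 + 56.20·96.30) / 1056 = 7612/1056 = 7.207 mg/L; combined flow 1056 ML/d.
Applying C = C₀e^(−kt): 7.207 × 0.6391 = 4.606 mg/L.
Second outfall: C = (1056·4.606 + 38.10·170.0)/1094 = 10.36 mg/L.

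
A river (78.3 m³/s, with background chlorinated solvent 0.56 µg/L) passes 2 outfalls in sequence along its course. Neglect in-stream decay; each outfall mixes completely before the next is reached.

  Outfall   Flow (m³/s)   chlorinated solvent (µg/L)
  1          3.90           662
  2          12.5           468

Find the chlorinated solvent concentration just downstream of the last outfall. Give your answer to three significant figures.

Outfall 1: combined Q = 82.20 m³/s; C = (78.30·0.5600 + 3.900·662.0)/82.20 = 31.94 µg/L.
Outfall 2: combined Q = 94.70 m³/s; C = (82.20·31.94 + 12.50·468.0)/94.70 = 89.50 µg/L.

89.5 µg/L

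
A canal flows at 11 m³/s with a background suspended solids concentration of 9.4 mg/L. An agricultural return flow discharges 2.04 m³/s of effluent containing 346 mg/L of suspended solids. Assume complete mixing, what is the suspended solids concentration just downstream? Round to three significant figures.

62.1 mg/L

After mixing, C = (11.00·9.400 + 2.040·346.0) / 13.04 = 809.2/13.04 = 62.06 mg/L.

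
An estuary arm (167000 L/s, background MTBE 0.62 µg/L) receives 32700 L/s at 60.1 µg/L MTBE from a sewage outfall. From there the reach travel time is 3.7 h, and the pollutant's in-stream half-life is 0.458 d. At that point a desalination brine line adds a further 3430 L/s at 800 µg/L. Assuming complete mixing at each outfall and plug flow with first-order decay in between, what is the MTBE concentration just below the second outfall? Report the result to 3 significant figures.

21.6 µg/L

After mixing, C = (167000·0.6200 + 32700·60.10) / 199700 = 2069000/199700 = 10.36 µg/L; combined flow 199700 L/s.
Half-life 0.458 d → k = ln 2 / 0.458 = 1.513 d⁻¹.
Applying C = C₀e^(−kt): 10.36 × 0.7919 = 8.204 µg/L.
At the second outfall, C = (199700·8.204 + 3430·800.0) / (199700 + 3430) = 21.57 µg/L.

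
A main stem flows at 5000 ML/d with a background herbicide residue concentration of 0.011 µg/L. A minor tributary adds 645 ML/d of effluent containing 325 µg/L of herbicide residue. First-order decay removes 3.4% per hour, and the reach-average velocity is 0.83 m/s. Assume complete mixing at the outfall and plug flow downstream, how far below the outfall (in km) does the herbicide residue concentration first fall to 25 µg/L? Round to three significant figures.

34.2 km

After mixing, C = (5000·0.01100 + 645.0·325.0) / 5645 = 209700/5645 = 37.14 µg/L.
3.4%/h lost → k = −ln(1 − 0.034) = 0.03459 h⁻¹.
Set 37.14·exp(−k·t) = 25 → t = ln(37.14/25)/k = 41210 s = 11.45 h.
Distance = v·t = 0.83·41210 = 34200 m = 34.20 km.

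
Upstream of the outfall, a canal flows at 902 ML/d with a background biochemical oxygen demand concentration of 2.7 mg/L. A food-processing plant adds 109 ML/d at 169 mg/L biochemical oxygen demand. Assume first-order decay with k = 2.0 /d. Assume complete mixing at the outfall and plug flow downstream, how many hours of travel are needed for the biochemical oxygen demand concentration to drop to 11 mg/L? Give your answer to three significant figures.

7.55 h

Flow-weighted average: C = (902.0·2.700 + 109.0·169.0) / 1011 = 20860/1011 = 20.63 mg/L.
20.63·exp(−k·t) = 11 → t = ln(20.63/11)/k = 27170 s = 7.546 h.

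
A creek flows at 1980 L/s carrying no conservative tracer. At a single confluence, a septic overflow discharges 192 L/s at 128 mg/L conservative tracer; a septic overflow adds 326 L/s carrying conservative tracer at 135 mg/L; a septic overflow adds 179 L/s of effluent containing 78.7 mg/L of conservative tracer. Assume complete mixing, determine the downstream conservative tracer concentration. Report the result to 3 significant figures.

30.9 mg/L

Mass balance: C = (1980·0 + 192.0·128.0 + 326.0·135.0 + 179.0·78.70) / 2677 = 82670/2677 = 30.88 mg/L.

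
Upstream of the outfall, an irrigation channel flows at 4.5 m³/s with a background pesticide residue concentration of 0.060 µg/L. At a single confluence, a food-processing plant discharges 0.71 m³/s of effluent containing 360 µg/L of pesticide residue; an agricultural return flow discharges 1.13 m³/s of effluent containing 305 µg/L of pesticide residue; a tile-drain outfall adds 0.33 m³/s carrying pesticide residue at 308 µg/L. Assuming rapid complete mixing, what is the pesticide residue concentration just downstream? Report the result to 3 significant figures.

Flow-weighted average: C = (4.500·0.06000 + 0.7100·360.0 + 1.130·305.0 + 0.3300·308.0) / 6.670 = 702.2/6.670 = 105.3 µg/L.

105 µg/L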